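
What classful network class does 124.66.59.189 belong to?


First octet: 124
Binary: 01111100
0xxxxxxx -> Class A (1-126)
Class A, default mask 255.0.0.0 (/8)


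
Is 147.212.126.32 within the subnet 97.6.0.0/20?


Subnet network: 97.6.0.0
Test IP AND mask: 147.212.112.0
No, 147.212.126.32 is not in 97.6.0.0/20


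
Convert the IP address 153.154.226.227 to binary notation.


153 = 10011001
154 = 10011010
226 = 11100010
227 = 11100011
Binary: 10011001.10011010.11100010.11100011


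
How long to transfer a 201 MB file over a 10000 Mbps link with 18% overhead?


Effective throughput = 10000 * (1 - 18/100) = 8200 Mbps
File size in Mb = 201 * 8 = 1608 Mb
Time = 1608 / 8200
Time = 0.1961 seconds


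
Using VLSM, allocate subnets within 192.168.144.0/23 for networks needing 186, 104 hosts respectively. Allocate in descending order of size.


186 hosts -> /24 (254 usable): 192.168.144.0/24
104 hosts -> /25 (126 usable): 192.168.145.0/25
Allocation: 192.168.144.0/24 (186 hosts, 254 usable); 192.168.145.0/25 (104 hosts, 126 usable)


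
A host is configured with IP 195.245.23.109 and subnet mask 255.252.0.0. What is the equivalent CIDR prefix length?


Binary: 11111111.11111100.00000000.00000000
Count leading 1s
Prefix: /14


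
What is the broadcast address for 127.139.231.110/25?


Network: 127.139.231.0/25
Host bits = 7
Set all host bits to 1:
Broadcast: 127.139.231.127


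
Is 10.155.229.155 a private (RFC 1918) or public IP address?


RFC 1918 private ranges:
  10.0.0.0/8 (10.0.0.0 - 10.255.255.255)
  172.16.0.0/12 (172.16.0.0 - 172.31.255.255)
  192.168.0.0/16 (192.168.0.0 - 192.168.255.255)
Private (in 10.0.0.0/8)


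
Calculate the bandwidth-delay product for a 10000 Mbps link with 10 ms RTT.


BDP = bandwidth * RTT
= 10000 Mbps * 10 ms
= 10000 * 1e6 * 10 / 1000 bits
= 100000000 bits
= 12500000 bytes
= 12207.0312 KB
BDP = 100000000 bits (12500000 bytes)


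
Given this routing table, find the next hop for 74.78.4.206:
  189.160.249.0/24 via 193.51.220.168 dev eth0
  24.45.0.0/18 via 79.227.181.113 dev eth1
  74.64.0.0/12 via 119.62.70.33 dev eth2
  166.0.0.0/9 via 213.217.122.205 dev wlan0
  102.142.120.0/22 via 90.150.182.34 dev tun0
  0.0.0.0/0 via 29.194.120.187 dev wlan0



Longest prefix match for 74.78.4.206:
  /24 189.160.249.0: no
  /18 24.45.0.0: no
  /12 74.64.0.0: MATCH
  /9 166.0.0.0: no
  /22 102.142.120.0: no
  /0 0.0.0.0: MATCH
Selected: next-hop 119.62.70.33 via eth2 (matched /12)


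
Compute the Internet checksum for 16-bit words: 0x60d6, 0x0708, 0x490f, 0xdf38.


Sum all words (with carry folding):
+ 0x60d6 = 0x60d6
+ 0x0708 = 0x67de
+ 0x490f = 0xb0ed
+ 0xdf38 = 0x9026
One's complement: ~0x9026
Checksum = 0x6fd9


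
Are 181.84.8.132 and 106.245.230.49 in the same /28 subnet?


Mask: 255.255.255.240
181.84.8.132 AND mask = 181.84.8.128
106.245.230.49 AND mask = 106.245.230.48
No, different subnets (181.84.8.128 vs 106.245.230.48)


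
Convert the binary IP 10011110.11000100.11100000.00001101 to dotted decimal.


10011110 = 158
11000100 = 196
11100000 = 224
00001101 = 13
IP: 158.196.224.13


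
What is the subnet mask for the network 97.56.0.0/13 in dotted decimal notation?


/13 means 13 network bits, 19 host bits
Binary: 11111111111110000000000000000000
Mask: 255.248.0.0


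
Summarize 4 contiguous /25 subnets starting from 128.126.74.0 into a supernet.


Original prefix: /25
Number of subnets: 4 = 2^2
New prefix = 25 - 2 = 23
Supernet: 128.126.74.0/23


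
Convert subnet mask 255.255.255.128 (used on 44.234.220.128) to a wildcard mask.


Subnet mask: 255.255.255.128
Wildcard = 255.255.255.255 - subnet mask
255 - 255 = 0
255 - 255 = 0
255 - 255 = 0
255 - 128 = 127
Wildcard: 0.0.0.127


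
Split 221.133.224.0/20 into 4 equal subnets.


New prefix = 20 + 2 = 22
Each subnet has 1024 addresses
  221.133.224.0/22
  221.133.228.0/22
  221.133.232.0/22
  221.133.236.0/22
Subnets: 221.133.224.0/22, 221.133.228.0/22, 221.133.232.0/22, 221.133.236.0/22


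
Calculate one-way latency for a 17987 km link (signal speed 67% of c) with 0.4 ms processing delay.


Speed = 0.67 * 3e5 km/s = 201000 km/s
Propagation delay = 17987 / 201000 = 0.0895 s = 89.4876 ms
Processing delay = 0.4 ms
Total one-way latency = 89.8876 ms


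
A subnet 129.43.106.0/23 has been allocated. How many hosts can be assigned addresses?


Host bits = 32 - 23 = 9
Total addresses = 2^9 = 512
Usable = total - 2 (network and broadcast)
Usable hosts: 510


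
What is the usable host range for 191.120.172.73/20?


Network: 191.120.160.0
Broadcast: 191.120.175.255
First usable = network + 1
Last usable = broadcast - 1
Range: 191.120.160.1 to 191.120.175.254


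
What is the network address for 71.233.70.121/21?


IP:   01000111.11101001.01000110.01111001
Mask: 11111111.11111111.11111000.00000000
AND operation:
Net:  01000111.11101001.01000000.00000000
Network: 71.233.64.0/21


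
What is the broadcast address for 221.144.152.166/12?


Network: 221.144.0.0/12
Host bits = 20
Set all host bits to 1:
Broadcast: 221.159.255.255


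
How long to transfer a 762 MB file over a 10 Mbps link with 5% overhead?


Effective throughput = 10 * (1 - 5/100) = 9.5 Mbps
File size in Mb = 762 * 8 = 6096 Mb
Time = 6096 / 9.5
Time = 641.6842 seconds


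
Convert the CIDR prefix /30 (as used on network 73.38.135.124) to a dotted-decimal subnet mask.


/30 means 30 network bits, 2 host bits
Binary: 11111111111111111111111111111100
Mask: 255.255.255.252


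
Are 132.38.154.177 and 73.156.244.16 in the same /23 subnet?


Mask: 255.255.254.0
132.38.154.177 AND mask = 132.38.154.0
73.156.244.16 AND mask = 73.156.244.0
No, different subnets (132.38.154.0 vs 73.156.244.0)


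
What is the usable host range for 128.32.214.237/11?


Network: 128.32.0.0
Broadcast: 128.63.255.255
First usable = network + 1
Last usable = broadcast - 1
Range: 128.32.0.1 to 128.63.255.254


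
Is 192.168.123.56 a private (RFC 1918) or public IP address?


RFC 1918 private ranges:
  10.0.0.0/8 (10.0.0.0 - 10.255.255.255)
  172.16.0.0/12 (172.16.0.0 - 172.31.255.255)
  192.168.0.0/16 (192.168.0.0 - 192.168.255.255)
Private (in 192.168.0.0/16)


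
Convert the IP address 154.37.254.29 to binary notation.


154 = 10011010
37 = 00100101
254 = 11111110
29 = 00011101
Binary: 10011010.00100101.11111110.00011101


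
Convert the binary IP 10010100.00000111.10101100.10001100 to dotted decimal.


10010100 = 148
00000111 = 7
10101100 = 172
10001100 = 140
IP: 148.7.172.140


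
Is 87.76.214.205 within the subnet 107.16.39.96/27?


Subnet network: 107.16.39.96
Test IP AND mask: 87.76.214.192
No, 87.76.214.205 is not in 107.16.39.96/27


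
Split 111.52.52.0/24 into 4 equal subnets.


New prefix = 24 + 2 = 26
Each subnet has 64 addresses
  111.52.52.0/26
  111.52.52.64/26
  111.52.52.128/26
  111.52.52.192/26
Subnets: 111.52.52.0/26, 111.52.52.64/26, 111.52.52.128/26, 111.52.52.192/26


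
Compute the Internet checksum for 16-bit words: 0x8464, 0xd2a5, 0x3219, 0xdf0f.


Sum all words (with carry folding):
+ 0x8464 = 0x8464
+ 0xd2a5 = 0x570a
+ 0x3219 = 0x8923
+ 0xdf0f = 0x6833
One's complement: ~0x6833
Checksum = 0x97cc


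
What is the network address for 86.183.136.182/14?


IP:   01010110.10110111.10001000.10110110
Mask: 11111111.11111100.00000000.00000000
AND operation:
Net:  01010110.10110100.00000000.00000000
Network: 86.180.0.0/14


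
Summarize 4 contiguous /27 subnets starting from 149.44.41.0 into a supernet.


Original prefix: /27
Number of subnets: 4 = 2^2
New prefix = 27 - 2 = 25
Supernet: 149.44.41.0/25


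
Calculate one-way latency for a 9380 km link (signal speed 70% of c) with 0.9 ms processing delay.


Speed = 0.7 * 3e5 km/s = 210000 km/s
Propagation delay = 9380 / 210000 = 0.0447 s = 44.6667 ms
Processing delay = 0.9 ms
Total one-way latency = 45.5667 ms


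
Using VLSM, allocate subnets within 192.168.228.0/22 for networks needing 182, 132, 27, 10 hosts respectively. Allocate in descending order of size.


182 hosts -> /24 (254 usable): 192.168.228.0/24
132 hosts -> /24 (254 usable): 192.168.229.0/24
27 hosts -> /27 (30 usable): 192.168.230.0/27
10 hosts -> /28 (14 usable): 192.168.230.32/28
Allocation: 192.168.228.0/24 (182 hosts, 254 usable); 192.168.229.0/24 (132 hosts, 254 usable); 192.168.230.0/27 (27 hosts, 30 usable); 192.168.230.32/28 (10 hosts, 14 usable)


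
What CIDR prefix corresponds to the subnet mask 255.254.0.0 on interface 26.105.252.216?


Binary: 11111111.11111110.00000000.00000000
Count leading 1s
Prefix: /15


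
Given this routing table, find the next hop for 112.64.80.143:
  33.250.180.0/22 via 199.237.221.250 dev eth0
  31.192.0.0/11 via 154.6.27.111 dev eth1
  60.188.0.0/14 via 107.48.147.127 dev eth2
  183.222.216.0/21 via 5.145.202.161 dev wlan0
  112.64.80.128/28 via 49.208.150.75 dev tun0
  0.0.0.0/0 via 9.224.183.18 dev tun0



Longest prefix match for 112.64.80.143:
  /22 33.250.180.0: no
  /11 31.192.0.0: no
  /14 60.188.0.0: no
  /21 183.222.216.0: no
  /28 112.64.80.128: MATCH
  /0 0.0.0.0: MATCH
Selected: next-hop 49.208.150.75 via tun0 (matched /28)


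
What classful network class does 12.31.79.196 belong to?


First octet: 12
Binary: 00001100
0xxxxxxx -> Class A (1-126)
Class A, default mask 255.0.0.0 (/8)


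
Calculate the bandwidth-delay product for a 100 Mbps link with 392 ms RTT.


BDP = bandwidth * RTT
= 100 Mbps * 392 ms
= 100 * 1e6 * 392 / 1000 bits
= 39200000 bits
= 4900000 bytes
= 4785.1562 KB
BDP = 39200000 bits (4900000 bytes)


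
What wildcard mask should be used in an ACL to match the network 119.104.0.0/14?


Subnet mask: 255.252.0.0
Wildcard = 255.255.255.255 - subnet mask
255 - 255 = 0
255 - 252 = 3
255 - 0 = 255
255 - 0 = 255
Wildcard: 0.3.255.255


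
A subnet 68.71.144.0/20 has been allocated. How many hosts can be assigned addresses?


Host bits = 32 - 20 = 12
Total addresses = 2^12 = 4096
Usable = total - 2 (network and broadcast)
Usable hosts: 4094


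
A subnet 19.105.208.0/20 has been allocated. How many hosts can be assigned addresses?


Host bits = 32 - 20 = 12
Total addresses = 2^12 = 4096
Usable = total - 2 (network and broadcast)
Usable hosts: 4094


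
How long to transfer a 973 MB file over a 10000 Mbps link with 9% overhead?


Effective throughput = 10000 * (1 - 9/100) = 9100 Mbps
File size in Mb = 973 * 8 = 7784 Mb
Time = 7784 / 9100
Time = 0.8554 seconds


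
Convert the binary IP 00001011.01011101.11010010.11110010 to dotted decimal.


00001011 = 11
01011101 = 93
11010010 = 210
11110010 = 242
IP: 11.93.210.242


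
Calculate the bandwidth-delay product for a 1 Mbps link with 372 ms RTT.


BDP = bandwidth * RTT
= 1 Mbps * 372 ms
= 1 * 1e6 * 372 / 1000 bits
= 372000 bits
= 46500 bytes
= 45.4102 KB
BDP = 372000 bits (46500 bytes)


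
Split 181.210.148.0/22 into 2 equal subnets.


New prefix = 22 + 1 = 23
Each subnet has 512 addresses
  181.210.148.0/23
  181.210.150.0/23
Subnets: 181.210.148.0/23, 181.210.150.0/23


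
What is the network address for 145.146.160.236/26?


IP:   10010001.10010010.10100000.11101100
Mask: 11111111.11111111.11111111.11000000
AND operation:
Net:  10010001.10010010.10100000.11000000
Network: 145.146.160.192/26


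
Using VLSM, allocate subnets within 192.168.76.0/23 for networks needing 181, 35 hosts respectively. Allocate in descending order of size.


181 hosts -> /24 (254 usable): 192.168.76.0/24
35 hosts -> /26 (62 usable): 192.168.77.0/26
Allocation: 192.168.76.0/24 (181 hosts, 254 usable); 192.168.77.0/26 (35 hosts, 62 usable)


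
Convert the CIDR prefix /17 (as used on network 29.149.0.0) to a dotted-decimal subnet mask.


/17 means 17 network bits, 15 host bits
Binary: 11111111111111111000000000000000
Mask: 255.255.128.0


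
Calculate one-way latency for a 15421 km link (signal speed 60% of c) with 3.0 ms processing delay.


Speed = 0.6 * 3e5 km/s = 180000 km/s
Propagation delay = 15421 / 180000 = 0.0857 s = 85.6722 ms
Processing delay = 3.0 ms
Total one-way latency = 88.6722 ms


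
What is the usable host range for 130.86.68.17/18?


Network: 130.86.64.0
Broadcast: 130.86.127.255
First usable = network + 1
Last usable = broadcast - 1
Range: 130.86.64.1 to 130.86.127.254


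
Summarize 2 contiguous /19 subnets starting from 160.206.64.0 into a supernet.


Original prefix: /19
Number of subnets: 2 = 2^1
New prefix = 19 - 1 = 18
Supernet: 160.206.64.0/18


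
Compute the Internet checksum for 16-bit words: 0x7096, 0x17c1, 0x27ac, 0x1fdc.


Sum all words (with carry folding):
+ 0x7096 = 0x7096
+ 0x17c1 = 0x8857
+ 0x27ac = 0xb003
+ 0x1fdc = 0xcfdf
One's complement: ~0xcfdf
Checksum = 0x3020


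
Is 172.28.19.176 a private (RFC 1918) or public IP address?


RFC 1918 private ranges:
  10.0.0.0/8 (10.0.0.0 - 10.255.255.255)
  172.16.0.0/12 (172.16.0.0 - 172.31.255.255)
  192.168.0.0/16 (192.168.0.0 - 192.168.255.255)
Private (in 172.16.0.0/12)


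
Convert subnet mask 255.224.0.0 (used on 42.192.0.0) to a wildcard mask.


Subnet mask: 255.224.0.0
Wildcard = 255.255.255.255 - subnet mask
255 - 255 = 0
255 - 224 = 31
255 - 0 = 255
255 - 0 = 255
Wildcard: 0.31.255.255


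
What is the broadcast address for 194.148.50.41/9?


Network: 194.128.0.0/9
Host bits = 23
Set all host bits to 1:
Broadcast: 194.255.255.255


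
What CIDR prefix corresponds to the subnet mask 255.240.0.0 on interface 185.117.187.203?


Binary: 11111111.11110000.00000000.00000000
Count leading 1s
Prefix: /12


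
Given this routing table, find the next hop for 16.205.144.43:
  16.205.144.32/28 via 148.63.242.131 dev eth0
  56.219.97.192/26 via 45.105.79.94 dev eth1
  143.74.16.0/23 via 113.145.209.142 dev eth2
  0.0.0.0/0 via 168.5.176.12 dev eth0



Longest prefix match for 16.205.144.43:
  /28 16.205.144.32: MATCH
  /26 56.219.97.192: no
  /23 143.74.16.0: no
  /0 0.0.0.0: MATCH
Selected: next-hop 148.63.242.131 via eth0 (matched /28)


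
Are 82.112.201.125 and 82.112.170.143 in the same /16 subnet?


Mask: 255.255.0.0
82.112.201.125 AND mask = 82.112.0.0
82.112.170.143 AND mask = 82.112.0.0
Yes, same subnet (82.112.0.0)


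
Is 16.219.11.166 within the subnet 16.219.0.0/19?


Subnet network: 16.219.0.0
Test IP AND mask: 16.219.0.0
Yes, 16.219.11.166 is in 16.219.0.0/19


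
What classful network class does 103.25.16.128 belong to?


First octet: 103
Binary: 01100111
0xxxxxxx -> Class A (1-126)
Class A, default mask 255.0.0.0 (/8)


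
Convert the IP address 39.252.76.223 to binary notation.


39 = 00100111
252 = 11111100
76 = 01001100
223 = 11011111
Binary: 00100111.11111100.01001100.11011111


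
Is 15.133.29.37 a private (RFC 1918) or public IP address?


RFC 1918 private ranges:
  10.0.0.0/8 (10.0.0.0 - 10.255.255.255)
  172.16.0.0/12 (172.16.0.0 - 172.31.255.255)
  192.168.0.0/16 (192.168.0.0 - 192.168.255.255)
Public (not in any RFC 1918 range)


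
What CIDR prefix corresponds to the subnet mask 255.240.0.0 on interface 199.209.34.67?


Binary: 11111111.11110000.00000000.00000000
Count leading 1s
Prefix: /12


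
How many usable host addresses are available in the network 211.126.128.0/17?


Host bits = 32 - 17 = 15
Total addresses = 2^15 = 32768
Usable = total - 2 (network and broadcast)
Usable hosts: 32766


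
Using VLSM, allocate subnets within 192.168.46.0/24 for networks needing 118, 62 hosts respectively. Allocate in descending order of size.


118 hosts -> /25 (126 usable): 192.168.46.0/25
62 hosts -> /26 (62 usable): 192.168.46.128/26
Allocation: 192.168.46.0/25 (118 hosts, 126 usable); 192.168.46.128/26 (62 hosts, 62 usable)


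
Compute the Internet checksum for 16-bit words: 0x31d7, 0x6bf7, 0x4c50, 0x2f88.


Sum all words (with carry folding):
+ 0x31d7 = 0x31d7
+ 0x6bf7 = 0x9dce
+ 0x4c50 = 0xea1e
+ 0x2f88 = 0x19a7
One's complement: ~0x19a7
Checksum = 0xe658


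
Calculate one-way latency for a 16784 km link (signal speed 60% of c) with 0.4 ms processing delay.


Speed = 0.6 * 3e5 km/s = 180000 km/s
Propagation delay = 16784 / 180000 = 0.0932 s = 93.2444 ms
Processing delay = 0.4 ms
Total one-way latency = 93.6444 ms


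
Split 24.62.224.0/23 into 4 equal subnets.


New prefix = 23 + 2 = 25
Each subnet has 128 addresses
  24.62.224.0/25
  24.62.224.128/25
  24.62.225.0/25
  24.62.225.128/25
Subnets: 24.62.224.0/25, 24.62.224.128/25, 24.62.225.0/25, 24.62.225.128/25


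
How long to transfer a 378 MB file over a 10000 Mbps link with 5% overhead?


Effective throughput = 10000 * (1 - 5/100) = 9500 Mbps
File size in Mb = 378 * 8 = 3024 Mb
Time = 3024 / 9500
Time = 0.3183 seconds


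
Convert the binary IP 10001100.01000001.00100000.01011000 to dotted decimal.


10001100 = 140
01000001 = 65
00100000 = 32
01011000 = 88
IP: 140.65.32.88


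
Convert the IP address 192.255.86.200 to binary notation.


192 = 11000000
255 = 11111111
86 = 01010110
200 = 11001000
Binary: 11000000.11111111.01010110.11001000


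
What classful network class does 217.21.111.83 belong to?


First octet: 217
Binary: 11011001
110xxxxx -> Class C (192-223)
Class C, default mask 255.255.255.0 (/24)


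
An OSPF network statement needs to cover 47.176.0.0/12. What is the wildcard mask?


Subnet mask: 255.240.0.0
Wildcard = 255.255.255.255 - subnet mask
255 - 255 = 0
255 - 240 = 15
255 - 0 = 255
255 - 0 = 255
Wildcard: 0.15.255.255


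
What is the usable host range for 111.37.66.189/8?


Network: 111.0.0.0
Broadcast: 111.255.255.255
First usable = network + 1
Last usable = broadcast - 1
Range: 111.0.0.1 to 111.255.255.254


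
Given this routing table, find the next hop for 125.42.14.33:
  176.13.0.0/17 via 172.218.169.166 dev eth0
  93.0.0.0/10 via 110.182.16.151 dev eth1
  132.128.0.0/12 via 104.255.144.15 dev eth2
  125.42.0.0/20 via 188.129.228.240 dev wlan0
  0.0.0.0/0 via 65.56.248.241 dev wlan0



Longest prefix match for 125.42.14.33:
  /17 176.13.0.0: no
  /10 93.0.0.0: no
  /12 132.128.0.0: no
  /20 125.42.0.0: MATCH
  /0 0.0.0.0: MATCH
Selected: next-hop 188.129.228.240 via wlan0 (matched /20)


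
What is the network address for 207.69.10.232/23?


IP:   11001111.01000101.00001010.11101000
Mask: 11111111.11111111.11111110.00000000
AND operation:
Net:  11001111.01000101.00001010.00000000
Network: 207.69.10.0/23


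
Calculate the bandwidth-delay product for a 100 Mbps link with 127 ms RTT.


BDP = bandwidth * RTT
= 100 Mbps * 127 ms
= 100 * 1e6 * 127 / 1000 bits
= 12700000 bits
= 1587500 bytes
= 1550.293 KB
BDP = 12700000 bits (1587500 bytes)


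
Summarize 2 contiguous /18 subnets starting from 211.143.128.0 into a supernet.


Original prefix: /18
Number of subnets: 2 = 2^1
New prefix = 18 - 1 = 17
Supernet: 211.143.128.0/17


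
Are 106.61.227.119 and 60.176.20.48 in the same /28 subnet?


Mask: 255.255.255.240
106.61.227.119 AND mask = 106.61.227.112
60.176.20.48 AND mask = 60.176.20.48
No, different subnets (106.61.227.112 vs 60.176.20.48)


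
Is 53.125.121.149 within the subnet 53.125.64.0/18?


Subnet network: 53.125.64.0
Test IP AND mask: 53.125.64.0
Yes, 53.125.121.149 is in 53.125.64.0/18


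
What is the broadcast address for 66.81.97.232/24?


Network: 66.81.97.0/24
Host bits = 8
Set all host bits to 1:
Broadcast: 66.81.97.255


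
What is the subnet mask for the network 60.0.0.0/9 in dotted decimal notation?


/9 means 9 network bits, 23 host bits
Binary: 11111111100000000000000000000000
Mask: 255.128.0.0


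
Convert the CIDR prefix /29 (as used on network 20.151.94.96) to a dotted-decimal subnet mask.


/29 means 29 network bits, 3 host bits
Binary: 11111111111111111111111111111000
Mask: 255.255.255.248


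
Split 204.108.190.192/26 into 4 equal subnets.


New prefix = 26 + 2 = 28
Each subnet has 16 addresses
  204.108.190.192/28
  204.108.190.208/28
  204.108.190.224/28
  204.108.190.240/28
Subnets: 204.108.190.192/28, 204.108.190.208/28, 204.108.190.224/28, 204.108.190.240/28


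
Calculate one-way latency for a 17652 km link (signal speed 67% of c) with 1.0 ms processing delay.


Speed = 0.67 * 3e5 km/s = 201000 km/s
Propagation delay = 17652 / 201000 = 0.0878 s = 87.8209 ms
Processing delay = 1.0 ms
Total one-way latency = 88.8209 ms


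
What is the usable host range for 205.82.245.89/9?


Network: 205.0.0.0
Broadcast: 205.127.255.255
First usable = network + 1
Last usable = broadcast - 1
Range: 205.0.0.1 to 205.127.255.254


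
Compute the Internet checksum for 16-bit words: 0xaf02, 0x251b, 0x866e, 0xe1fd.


Sum all words (with carry folding):
+ 0xaf02 = 0xaf02
+ 0x251b = 0xd41d
+ 0x866e = 0x5a8c
+ 0xe1fd = 0x3c8a
One's complement: ~0x3c8a
Checksum = 0xc375


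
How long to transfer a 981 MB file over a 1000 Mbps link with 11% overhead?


Effective throughput = 1000 * (1 - 11/100) = 890 Mbps
File size in Mb = 981 * 8 = 7848 Mb
Time = 7848 / 890
Time = 8.818 seconds


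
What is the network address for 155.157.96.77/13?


IP:   10011011.10011101.01100000.01001101
Mask: 11111111.11111000.00000000.00000000
AND operation:
Net:  10011011.10011000.00000000.00000000
Network: 155.152.0.0/13


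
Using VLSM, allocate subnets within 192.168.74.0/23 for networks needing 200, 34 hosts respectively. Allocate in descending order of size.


200 hosts -> /24 (254 usable): 192.168.74.0/24
34 hosts -> /26 (62 usable): 192.168.75.0/26
Allocation: 192.168.74.0/24 (200 hosts, 254 usable); 192.168.75.0/26 (34 hosts, 62 usable)


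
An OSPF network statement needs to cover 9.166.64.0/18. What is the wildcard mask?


Subnet mask: 255.255.192.0
Wildcard = 255.255.255.255 - subnet mask
255 - 255 = 0
255 - 255 = 0
255 - 192 = 63
255 - 0 = 255
Wildcard: 0.0.63.255


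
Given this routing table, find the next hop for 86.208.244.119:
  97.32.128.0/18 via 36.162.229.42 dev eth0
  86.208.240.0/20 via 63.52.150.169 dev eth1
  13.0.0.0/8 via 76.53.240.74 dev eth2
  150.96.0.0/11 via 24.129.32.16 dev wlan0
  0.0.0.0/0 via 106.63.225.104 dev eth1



Longest prefix match for 86.208.244.119:
  /18 97.32.128.0: no
  /20 86.208.240.0: MATCH
  /8 13.0.0.0: no
  /11 150.96.0.0: no
  /0 0.0.0.0: MATCH
Selected: next-hop 63.52.150.169 via eth1 (matched /20)


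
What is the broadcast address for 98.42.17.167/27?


Network: 98.42.17.160/27
Host bits = 5
Set all host bits to 1:
Broadcast: 98.42.17.191


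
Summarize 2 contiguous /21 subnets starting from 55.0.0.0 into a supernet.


Original prefix: /21
Number of subnets: 2 = 2^1
New prefix = 21 - 1 = 20
Supernet: 55.0.0.0/20


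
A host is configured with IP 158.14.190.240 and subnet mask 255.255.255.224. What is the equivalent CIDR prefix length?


Binary: 11111111.11111111.11111111.11100000
Count leading 1s
Prefix: /27


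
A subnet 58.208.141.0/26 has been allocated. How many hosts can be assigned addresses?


Host bits = 32 - 26 = 6
Total addresses = 2^6 = 64
Usable = total - 2 (network and broadcast)
Usable hosts: 62


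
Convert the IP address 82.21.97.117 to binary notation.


82 = 01010010
21 = 00010101
97 = 01100001
117 = 01110101
Binary: 01010010.00010101.01100001.01110101


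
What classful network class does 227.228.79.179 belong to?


First octet: 227
Binary: 11100011
1110xxxx -> Class D (224-239)
Class D (multicast), default mask N/A


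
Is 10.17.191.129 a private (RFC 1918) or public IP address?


RFC 1918 private ranges:
  10.0.0.0/8 (10.0.0.0 - 10.255.255.255)
  172.16.0.0/12 (172.16.0.0 - 172.31.255.255)
  192.168.0.0/16 (192.168.0.0 - 192.168.255.255)
Private (in 10.0.0.0/8)


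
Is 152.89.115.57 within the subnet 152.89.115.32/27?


Subnet network: 152.89.115.32
Test IP AND mask: 152.89.115.32
Yes, 152.89.115.57 is in 152.89.115.32/27


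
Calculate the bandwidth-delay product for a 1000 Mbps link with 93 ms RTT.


BDP = bandwidth * RTT
= 1000 Mbps * 93 ms
= 1000 * 1e6 * 93 / 1000 bits
= 93000000 bits
= 11625000 bytes
= 11352.5391 KB
BDP = 93000000 bits (11625000 bytes)


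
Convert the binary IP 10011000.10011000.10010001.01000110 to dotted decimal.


10011000 = 152
10011000 = 152
10010001 = 145
01000110 = 70
IP: 152.152.145.70


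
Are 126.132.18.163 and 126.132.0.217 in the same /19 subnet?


Mask: 255.255.224.0
126.132.18.163 AND mask = 126.132.0.0
126.132.0.217 AND mask = 126.132.0.0
Yes, same subnet (126.132.0.0)


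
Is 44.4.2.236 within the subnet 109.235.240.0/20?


Subnet network: 109.235.240.0
Test IP AND mask: 44.4.0.0
No, 44.4.2.236 is not in 109.235.240.0/20


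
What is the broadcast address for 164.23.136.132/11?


Network: 164.0.0.0/11
Host bits = 21
Set all host bits to 1:
Broadcast: 164.31.255.255


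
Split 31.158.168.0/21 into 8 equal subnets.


New prefix = 21 + 3 = 24
Each subnet has 256 addresses
  31.158.168.0/24
  31.158.169.0/24
  31.158.170.0/24
  31.158.171.0/24
  31.158.172.0/24
  31.158.173.0/24
  31.158.174.0/24
  31.158.175.0/24
Subnets: 31.158.168.0/24, 31.158.169.0/24, 31.158.170.0/24, 31.158.171.0/24, 31.158.172.0/24, 31.158.173.0/24, 31.158.174.0/24, 31.158.175.0/24


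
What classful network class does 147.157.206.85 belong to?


First octet: 147
Binary: 10010011
10xxxxxx -> Class B (128-191)
Class B, default mask 255.255.0.0 (/16)


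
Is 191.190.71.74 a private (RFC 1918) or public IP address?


RFC 1918 private ranges:
  10.0.0.0/8 (10.0.0.0 - 10.255.255.255)
  172.16.0.0/12 (172.16.0.0 - 172.31.255.255)
  192.168.0.0/16 (192.168.0.0 - 192.168.255.255)
Public (not in any RFC 1918 range)


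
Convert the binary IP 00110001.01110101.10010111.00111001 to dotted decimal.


00110001 = 49
01110101 = 117
10010111 = 151
00111001 = 57
IP: 49.117.151.57


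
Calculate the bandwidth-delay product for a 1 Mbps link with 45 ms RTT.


BDP = bandwidth * RTT
= 1 Mbps * 45 ms
= 1 * 1e6 * 45 / 1000 bits
= 45000 bits
= 5625 bytes
= 5.4932 KB
BDP = 45000 bits (5625 bytes)


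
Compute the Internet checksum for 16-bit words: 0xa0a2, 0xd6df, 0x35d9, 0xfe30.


Sum all words (with carry folding):
+ 0xa0a2 = 0xa0a2
+ 0xd6df = 0x7782
+ 0x35d9 = 0xad5b
+ 0xfe30 = 0xab8c
One's complement: ~0xab8c
Checksum = 0x5473


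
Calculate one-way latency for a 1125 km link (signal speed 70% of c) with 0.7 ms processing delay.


Speed = 0.7 * 3e5 km/s = 210000 km/s
Propagation delay = 1125 / 210000 = 0.0054 s = 5.3571 ms
Processing delay = 0.7 ms
Total one-way latency = 6.0571 ms


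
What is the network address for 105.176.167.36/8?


IP:   01101001.10110000.10100111.00100100
Mask: 11111111.00000000.00000000.00000000
AND operation:
Net:  01101001.00000000.00000000.00000000
Network: 105.0.0.0/8


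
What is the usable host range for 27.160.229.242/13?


Network: 27.160.0.0
Broadcast: 27.167.255.255
First usable = network + 1
Last usable = broadcast - 1
Range: 27.160.0.1 to 27.167.255.254


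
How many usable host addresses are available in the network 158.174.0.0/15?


Host bits = 32 - 15 = 17
Total addresses = 2^17 = 131072
Usable = total - 2 (network and broadcast)
Usable hosts: 131070


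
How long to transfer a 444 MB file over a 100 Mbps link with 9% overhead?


Effective throughput = 100 * (1 - 9/100) = 91 Mbps
File size in Mb = 444 * 8 = 3552 Mb
Time = 3552 / 91
Time = 39.033 seconds


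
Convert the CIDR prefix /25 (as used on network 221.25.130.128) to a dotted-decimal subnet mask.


/25 means 25 network bits, 7 host bits
Binary: 11111111111111111111111110000000
Mask: 255.255.255.128


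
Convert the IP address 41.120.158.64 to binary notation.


41 = 00101001
120 = 01111000
158 = 10011110
64 = 01000000
Binary: 00101001.01111000.10011110.01000000


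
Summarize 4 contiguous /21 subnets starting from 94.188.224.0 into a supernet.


Original prefix: /21
Number of subnets: 4 = 2^2
New prefix = 21 - 2 = 19
Supernet: 94.188.224.0/19


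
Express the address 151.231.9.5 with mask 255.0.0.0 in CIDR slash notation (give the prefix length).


Binary: 11111111.00000000.00000000.00000000
Count leading 1s
Prefix: /8


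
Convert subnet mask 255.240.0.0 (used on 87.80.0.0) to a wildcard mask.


Subnet mask: 255.240.0.0
Wildcard = 255.255.255.255 - subnet mask
255 - 255 = 0
255 - 240 = 15
255 - 0 = 255
255 - 0 = 255
Wildcard: 0.15.255.255


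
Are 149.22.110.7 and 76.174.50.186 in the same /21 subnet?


Mask: 255.255.248.0
149.22.110.7 AND mask = 149.22.104.0
76.174.50.186 AND mask = 76.174.48.0
No, different subnets (149.22.104.0 vs 76.174.48.0)


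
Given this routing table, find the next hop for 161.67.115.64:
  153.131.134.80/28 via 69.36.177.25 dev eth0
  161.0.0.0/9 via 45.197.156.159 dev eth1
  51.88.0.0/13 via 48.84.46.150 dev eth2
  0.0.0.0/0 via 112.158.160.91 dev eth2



Longest prefix match for 161.67.115.64:
  /28 153.131.134.80: no
  /9 161.0.0.0: MATCH
  /13 51.88.0.0: no
  /0 0.0.0.0: MATCH
Selected: next-hop 45.197.156.159 via eth1 (matched /9)


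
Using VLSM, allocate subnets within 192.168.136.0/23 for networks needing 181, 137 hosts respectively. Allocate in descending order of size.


181 hosts -> /24 (254 usable): 192.168.136.0/24
137 hosts -> /24 (254 usable): 192.168.137.0/24
Allocation: 192.168.136.0/24 (181 hosts, 254 usable); 192.168.137.0/24 (137 hosts, 254 usable)


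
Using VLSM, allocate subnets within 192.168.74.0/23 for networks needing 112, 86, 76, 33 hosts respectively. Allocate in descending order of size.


112 hosts -> /25 (126 usable): 192.168.74.0/25
86 hosts -> /25 (126 usable): 192.168.74.128/25
76 hosts -> /25 (126 usable): 192.168.75.0/25
33 hosts -> /26 (62 usable): 192.168.75.128/26
Allocation: 192.168.74.0/25 (112 hosts, 126 usable); 192.168.74.128/25 (86 hosts, 126 usable); 192.168.75.0/25 (76 hosts, 126 usable); 192.168.75.128/26 (33 hosts, 62 usable)


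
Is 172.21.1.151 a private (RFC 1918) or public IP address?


RFC 1918 private ranges:
  10.0.0.0/8 (10.0.0.0 - 10.255.255.255)
  172.16.0.0/12 (172.16.0.0 - 172.31.255.255)
  192.168.0.0/16 (192.168.0.0 - 192.168.255.255)
Private (in 172.16.0.0/12)


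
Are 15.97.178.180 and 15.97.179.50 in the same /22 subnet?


Mask: 255.255.252.0
15.97.178.180 AND mask = 15.97.176.0
15.97.179.50 AND mask = 15.97.176.0
Yes, same subnet (15.97.176.0)


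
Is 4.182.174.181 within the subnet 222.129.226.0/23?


Subnet network: 222.129.226.0
Test IP AND mask: 4.182.174.0
No, 4.182.174.181 is not in 222.129.226.0/23


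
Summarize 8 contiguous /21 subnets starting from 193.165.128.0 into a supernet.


Original prefix: /21
Number of subnets: 8 = 2^3
New prefix = 21 - 3 = 18
Supernet: 193.165.128.0/18


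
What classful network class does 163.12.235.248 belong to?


First octet: 163
Binary: 10100011
10xxxxxx -> Class B (128-191)
Class B, default mask 255.255.0.0 (/16)


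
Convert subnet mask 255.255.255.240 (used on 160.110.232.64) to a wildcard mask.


Subnet mask: 255.255.255.240
Wildcard = 255.255.255.255 - subnet mask
255 - 255 = 0
255 - 255 = 0
255 - 255 = 0
255 - 240 = 15
Wildcard: 0.0.0.15


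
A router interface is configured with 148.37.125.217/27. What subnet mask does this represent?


/27 means 27 network bits, 5 host bits
Binary: 11111111111111111111111111100000
Mask: 255.255.255.224


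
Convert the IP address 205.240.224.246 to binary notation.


205 = 11001101
240 = 11110000
224 = 11100000
246 = 11110110
Binary: 11001101.11110000.11100000.11110110


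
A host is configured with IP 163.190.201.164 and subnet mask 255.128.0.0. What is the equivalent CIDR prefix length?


Binary: 11111111.10000000.00000000.00000000
Count leading 1s
Prefix: /9


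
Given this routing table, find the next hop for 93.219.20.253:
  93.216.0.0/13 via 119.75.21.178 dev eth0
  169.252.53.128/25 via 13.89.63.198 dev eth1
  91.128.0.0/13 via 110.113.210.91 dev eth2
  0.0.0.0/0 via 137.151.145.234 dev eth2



Longest prefix match for 93.219.20.253:
  /13 93.216.0.0: MATCH
  /25 169.252.53.128: no
  /13 91.128.0.0: no
  /0 0.0.0.0: MATCH
Selected: next-hop 119.75.21.178 via eth0 (matched /13)


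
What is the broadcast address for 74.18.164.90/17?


Network: 74.18.128.0/17
Host bits = 15
Set all host bits to 1:
Broadcast: 74.18.255.255


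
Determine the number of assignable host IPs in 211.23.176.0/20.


Host bits = 32 - 20 = 12
Total addresses = 2^12 = 4096
Usable = total - 2 (network and broadcast)
Usable hosts: 4094


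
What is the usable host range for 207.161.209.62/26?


Network: 207.161.209.0
Broadcast: 207.161.209.63
First usable = network + 1
Last usable = broadcast - 1
Range: 207.161.209.1 to 207.161.209.62


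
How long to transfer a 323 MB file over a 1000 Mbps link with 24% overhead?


Effective throughput = 1000 * (1 - 24/100) = 760 Mbps
File size in Mb = 323 * 8 = 2584 Mb
Time = 2584 / 760
Time = 3.4 seconds


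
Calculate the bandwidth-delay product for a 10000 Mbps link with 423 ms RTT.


BDP = bandwidth * RTT
= 10000 Mbps * 423 ms
= 10000 * 1e6 * 423 / 1000 bits
= 4230000000 bits
= 528750000 bytes
= 516357.4219 KB
BDP = 4230000000 bits (528750000 bytes)


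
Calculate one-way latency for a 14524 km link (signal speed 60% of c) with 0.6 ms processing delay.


Speed = 0.6 * 3e5 km/s = 180000 km/s
Propagation delay = 14524 / 180000 = 0.0807 s = 80.6889 ms
Processing delay = 0.6 ms
Total one-way latency = 81.2889 ms


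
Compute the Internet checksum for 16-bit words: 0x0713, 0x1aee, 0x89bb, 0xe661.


Sum all words (with carry folding):
+ 0x0713 = 0x0713
+ 0x1aee = 0x2201
+ 0x89bb = 0xabbc
+ 0xe661 = 0x921e
One's complement: ~0x921e
Checksum = 0x6de1


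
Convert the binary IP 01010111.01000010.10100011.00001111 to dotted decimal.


01010111 = 87
01000010 = 66
10100011 = 163
00001111 = 15
IP: 87.66.163.15


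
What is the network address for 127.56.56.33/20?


IP:   01111111.00111000.00111000.00100001
Mask: 11111111.11111111.11110000.00000000
AND operation:
Net:  01111111.00111000.00110000.00000000
Network: 127.56.48.0/20


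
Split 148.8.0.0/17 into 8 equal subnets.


New prefix = 17 + 3 = 20
Each subnet has 4096 addresses
  148.8.0.0/20
  148.8.16.0/20
  148.8.32.0/20
  148.8.48.0/20
  148.8.64.0/20
  148.8.80.0/20
  148.8.96.0/20
  148.8.112.0/20
Subnets: 148.8.0.0/20, 148.8.16.0/20, 148.8.32.0/20, 148.8.48.0/20, 148.8.64.0/20, 148.8.80.0/20, 148.8.96.0/20, 148.8.112.0/20


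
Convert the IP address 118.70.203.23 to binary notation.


118 = 01110110
70 = 01000110
203 = 11001011
23 = 00010111
Binary: 01110110.01000110.11001011.00010111


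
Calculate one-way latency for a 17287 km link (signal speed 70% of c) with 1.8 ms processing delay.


Speed = 0.7 * 3e5 km/s = 210000 km/s
Propagation delay = 17287 / 210000 = 0.0823 s = 82.319 ms
Processing delay = 1.8 ms
Total one-way latency = 84.119 ms


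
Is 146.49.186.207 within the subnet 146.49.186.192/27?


Subnet network: 146.49.186.192
Test IP AND mask: 146.49.186.192
Yes, 146.49.186.207 is in 146.49.186.192/27


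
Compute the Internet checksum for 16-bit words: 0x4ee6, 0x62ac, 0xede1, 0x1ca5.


Sum all words (with carry folding):
+ 0x4ee6 = 0x4ee6
+ 0x62ac = 0xb192
+ 0xede1 = 0x9f74
+ 0x1ca5 = 0xbc19
One's complement: ~0xbc19
Checksum = 0x43e6


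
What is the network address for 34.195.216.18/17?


IP:   00100010.11000011.11011000.00010010
Mask: 11111111.11111111.10000000.00000000
AND operation:
Net:  00100010.11000011.10000000.00000000
Network: 34.195.128.0/17


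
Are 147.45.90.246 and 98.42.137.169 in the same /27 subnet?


Mask: 255.255.255.224
147.45.90.246 AND mask = 147.45.90.224
98.42.137.169 AND mask = 98.42.137.160
No, different subnets (147.45.90.224 vs 98.42.137.160)


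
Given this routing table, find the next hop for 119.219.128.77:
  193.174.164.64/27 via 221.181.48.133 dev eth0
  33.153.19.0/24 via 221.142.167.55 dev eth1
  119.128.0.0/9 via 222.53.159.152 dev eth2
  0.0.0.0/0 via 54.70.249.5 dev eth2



Longest prefix match for 119.219.128.77:
  /27 193.174.164.64: no
  /24 33.153.19.0: no
  /9 119.128.0.0: MATCH
  /0 0.0.0.0: MATCH
Selected: next-hop 222.53.159.152 via eth2 (matched /9)


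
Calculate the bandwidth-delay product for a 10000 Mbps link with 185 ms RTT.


BDP = bandwidth * RTT
= 10000 Mbps * 185 ms
= 10000 * 1e6 * 185 / 1000 bits
= 1850000000 bits
= 231250000 bytes
= 225830.0781 KB
BDP = 1850000000 bits (231250000 bytes)


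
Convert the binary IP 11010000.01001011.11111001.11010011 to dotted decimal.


11010000 = 208
01001011 = 75
11111001 = 249
11010011 = 211
IP: 208.75.249.211


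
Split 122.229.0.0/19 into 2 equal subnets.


New prefix = 19 + 1 = 20
Each subnet has 4096 addresses
  122.229.0.0/20
  122.229.16.0/20
Subnets: 122.229.0.0/20, 122.229.16.0/20


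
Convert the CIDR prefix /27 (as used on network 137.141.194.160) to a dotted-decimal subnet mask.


/27 means 27 network bits, 5 host bits
Binary: 11111111111111111111111111100000
Mask: 255.255.255.224


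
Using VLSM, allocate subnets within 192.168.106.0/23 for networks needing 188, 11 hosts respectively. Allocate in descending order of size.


188 hosts -> /24 (254 usable): 192.168.106.0/24
11 hosts -> /28 (14 usable): 192.168.107.0/28
Allocation: 192.168.106.0/24 (188 hosts, 254 usable); 192.168.107.0/28 (11 hosts, 14 usable)


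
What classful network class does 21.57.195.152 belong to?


First octet: 21
Binary: 00010101
0xxxxxxx -> Class A (1-126)
Class A, default mask 255.0.0.0 (/8)


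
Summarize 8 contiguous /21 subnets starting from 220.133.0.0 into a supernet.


Original prefix: /21
Number of subnets: 8 = 2^3
New prefix = 21 - 3 = 18
Supernet: 220.133.0.0/18


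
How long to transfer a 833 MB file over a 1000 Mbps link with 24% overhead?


Effective throughput = 1000 * (1 - 24/100) = 760 Mbps
File size in Mb = 833 * 8 = 6664 Mb
Time = 6664 / 760
Time = 8.7684 seconds


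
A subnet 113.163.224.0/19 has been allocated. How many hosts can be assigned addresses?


Host bits = 32 - 19 = 13
Total addresses = 2^13 = 8192
Usable = total - 2 (network and broadcast)
Usable hosts: 8190


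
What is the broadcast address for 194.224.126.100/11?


Network: 194.224.0.0/11
Host bits = 21
Set all host bits to 1:
Broadcast: 194.255.255.255


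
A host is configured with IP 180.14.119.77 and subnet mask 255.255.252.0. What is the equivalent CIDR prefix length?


Binary: 11111111.11111111.11111100.00000000
Count leading 1s
Prefix: /22


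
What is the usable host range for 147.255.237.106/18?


Network: 147.255.192.0
Broadcast: 147.255.255.255
First usable = network + 1
Last usable = broadcast - 1
Range: 147.255.192.1 to 147.255.255.254


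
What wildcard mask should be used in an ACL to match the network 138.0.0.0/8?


Subnet mask: 255.0.0.0
Wildcard = 255.255.255.255 - subnet mask
255 - 255 = 0
255 - 0 = 255
255 - 0 = 255
255 - 0 = 255
Wildcard: 0.255.255.255


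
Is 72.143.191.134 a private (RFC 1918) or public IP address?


RFC 1918 private ranges:
  10.0.0.0/8 (10.0.0.0 - 10.255.255.255)
  172.16.0.0/12 (172.16.0.0 - 172.31.255.255)
  192.168.0.0/16 (192.168.0.0 - 192.168.255.255)
Public (not in any RFC 1918 range)


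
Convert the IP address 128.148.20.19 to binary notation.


128 = 10000000
148 = 10010100
20 = 00010100
19 = 00010011
Binary: 10000000.10010100.00010100.00010011


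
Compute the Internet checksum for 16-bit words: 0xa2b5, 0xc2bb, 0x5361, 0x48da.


Sum all words (with carry folding):
+ 0xa2b5 = 0xa2b5
+ 0xc2bb = 0x6571
+ 0x5361 = 0xb8d2
+ 0x48da = 0x01ad
One's complement: ~0x01ad
Checksum = 0xfe52


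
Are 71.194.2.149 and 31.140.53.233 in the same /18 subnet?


Mask: 255.255.192.0
71.194.2.149 AND mask = 71.194.0.0
31.140.53.233 AND mask = 31.140.0.0
No, different subnets (71.194.0.0 vs 31.140.0.0)
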